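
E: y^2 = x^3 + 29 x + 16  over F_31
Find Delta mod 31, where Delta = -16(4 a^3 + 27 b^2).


4 a^3 + 27 b^2 = 4*29^3 + 27*16^2 = 97556 + 6912 = 104468
Delta = -16 * (104468) = -1671488
Delta mod 31 = 1

Delta = 1 (mod 31)


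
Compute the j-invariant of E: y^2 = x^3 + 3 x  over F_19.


Delta = -16(4 a^3 + 27 b^2) mod 19 = 1
-1728 * (4 a)^3 = -1728 * (4*3)^3 mod 19 = 18
j = 18 * 1^(-1) mod 19 = 18

j = 18 (mod 19)


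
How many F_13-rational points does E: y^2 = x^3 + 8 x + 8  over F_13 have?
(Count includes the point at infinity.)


For each x in F_13, count y with y^2 = x^3 + 8 x + 8 mod 13:
  x = 1: RHS = 4, y in [2, 11]  -> 2 point(s)
  x = 4: RHS = 0, y in [0]  -> 1 point(s)
  x = 5: RHS = 4, y in [2, 11]  -> 2 point(s)
  x = 6: RHS = 12, y in [5, 8]  -> 2 point(s)
  x = 7: RHS = 4, y in [2, 11]  -> 2 point(s)
  x = 8: RHS = 12, y in [5, 8]  -> 2 point(s)
  x = 9: RHS = 3, y in [4, 9]  -> 2 point(s)
  x = 10: RHS = 9, y in [3, 10]  -> 2 point(s)
  x = 11: RHS = 10, y in [6, 7]  -> 2 point(s)
  x = 12: RHS = 12, y in [5, 8]  -> 2 point(s)
Affine points: 19. Add the point at infinity: total = 20.

#E(F_13) = 20


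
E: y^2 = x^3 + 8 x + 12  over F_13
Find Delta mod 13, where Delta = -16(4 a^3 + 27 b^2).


4 a^3 + 27 b^2 = 4*8^3 + 27*12^2 = 2048 + 3888 = 5936
Delta = -16 * (5936) = -94976
Delta mod 13 = 2

Delta = 2 (mod 13)


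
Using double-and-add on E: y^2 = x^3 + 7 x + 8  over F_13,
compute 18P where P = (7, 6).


k = 18 = 10010_2 (binary, LSB first: 01001)
Double-and-add from P = (7, 6):
  bit 0 = 0: acc unchanged = O
  bit 1 = 1: acc = O + (3, 2) = (3, 2)
  bit 2 = 0: acc unchanged = (3, 2)
  bit 3 = 0: acc unchanged = (3, 2)
  bit 4 = 1: acc = (3, 2) + (11, 5) = (3, 11)

18P = (3, 11)


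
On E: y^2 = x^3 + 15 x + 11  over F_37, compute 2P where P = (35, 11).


Doubling: s = (3 x1^2 + a) / (2 y1)
s = (3*35^2 + 15) / (2*11) mod 37 = 13
x3 = s^2 - 2 x1 mod 37 = 13^2 - 2*35 = 25
y3 = s (x1 - x3) - y1 mod 37 = 13 * (35 - 25) - 11 = 8

2P = (25, 8)


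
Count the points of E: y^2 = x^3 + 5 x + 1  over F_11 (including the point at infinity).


For each x in F_11, count y with y^2 = x^3 + 5 x + 1 mod 11:
  x = 0: RHS = 1, y in [1, 10]  -> 2 point(s)
  x = 6: RHS = 5, y in [4, 7]  -> 2 point(s)
  x = 7: RHS = 5, y in [4, 7]  -> 2 point(s)
  x = 8: RHS = 3, y in [5, 6]  -> 2 point(s)
  x = 9: RHS = 5, y in [4, 7]  -> 2 point(s)
Affine points: 10. Add the point at infinity: total = 11.

#E(F_11) = 11


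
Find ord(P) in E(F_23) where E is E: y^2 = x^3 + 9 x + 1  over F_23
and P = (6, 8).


Compute successive multiples of P until we hit O:
  1P = (6, 8)
  2P = (20, 19)
  3P = (9, 11)
  4P = (9, 12)
  5P = (20, 4)
  6P = (6, 15)
  7P = O

ord(P) = 7


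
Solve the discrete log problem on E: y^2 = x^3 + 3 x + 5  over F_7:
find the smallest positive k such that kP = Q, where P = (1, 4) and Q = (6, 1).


Enumerate multiples of P until we hit Q = (6, 1):
  1P = (1, 4)
  2P = (6, 1)
Match found at i = 2.

k = 2


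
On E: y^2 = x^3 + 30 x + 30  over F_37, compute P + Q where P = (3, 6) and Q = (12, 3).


P != Q, so use the chord formula.
s = (y2 - y1) / (x2 - x1) = (34) / (9) mod 37 = 12
x3 = s^2 - x1 - x2 mod 37 = 12^2 - 3 - 12 = 18
y3 = s (x1 - x3) - y1 mod 37 = 12 * (3 - 18) - 6 = 36

P + Q = (18, 36)


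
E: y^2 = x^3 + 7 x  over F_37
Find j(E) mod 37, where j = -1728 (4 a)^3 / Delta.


Delta = -16(4 a^3 + 27 b^2) mod 37 = 26
-1728 * (4 a)^3 = -1728 * (4*7)^3 mod 37 = 10
j = 10 * 26^(-1) mod 37 = 26

j = 26 (mod 37)


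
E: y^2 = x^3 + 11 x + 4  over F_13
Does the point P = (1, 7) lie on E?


Check whether y^2 = x^3 + 11 x + 4 (mod 13) for (x, y) = (1, 7).
LHS: y^2 = 7^2 mod 13 = 10
RHS: x^3 + 11 x + 4 = 1^3 + 11*1 + 4 mod 13 = 3
LHS != RHS

No, not on the curve


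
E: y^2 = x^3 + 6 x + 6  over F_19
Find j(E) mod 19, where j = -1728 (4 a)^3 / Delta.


Delta = -16(4 a^3 + 27 b^2) mod 19 = 17
-1728 * (4 a)^3 = -1728 * (4*6)^3 mod 19 = 11
j = 11 * 17^(-1) mod 19 = 4

j = 4 (mod 19)


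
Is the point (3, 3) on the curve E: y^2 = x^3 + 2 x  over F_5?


Check whether y^2 = x^3 + 2 x + 0 (mod 5) for (x, y) = (3, 3).
LHS: y^2 = 3^2 mod 5 = 4
RHS: x^3 + 2 x + 0 = 3^3 + 2*3 + 0 mod 5 = 3
LHS != RHS

No, not on the curve


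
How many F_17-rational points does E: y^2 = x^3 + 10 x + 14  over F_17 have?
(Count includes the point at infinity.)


For each x in F_17, count y with y^2 = x^3 + 10 x + 14 mod 17:
  x = 1: RHS = 8, y in [5, 12]  -> 2 point(s)
  x = 2: RHS = 8, y in [5, 12]  -> 2 point(s)
  x = 4: RHS = 16, y in [4, 13]  -> 2 point(s)
  x = 5: RHS = 2, y in [6, 11]  -> 2 point(s)
  x = 6: RHS = 1, y in [1, 16]  -> 2 point(s)
  x = 7: RHS = 2, y in [6, 11]  -> 2 point(s)
  x = 9: RHS = 0, y in [0]  -> 1 point(s)
  x = 10: RHS = 9, y in [3, 14]  -> 2 point(s)
  x = 12: RHS = 9, y in [3, 14]  -> 2 point(s)
  x = 14: RHS = 8, y in [5, 12]  -> 2 point(s)
Affine points: 19. Add the point at infinity: total = 20.

#E(F_17) = 20


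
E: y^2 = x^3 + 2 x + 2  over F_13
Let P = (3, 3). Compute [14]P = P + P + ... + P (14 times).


k = 14 = 1110_2 (binary, LSB first: 0111)
Double-and-add from P = (3, 3):
  bit 0 = 0: acc unchanged = O
  bit 1 = 1: acc = O + (4, 3) = (4, 3)
  bit 2 = 1: acc = (4, 3) + (8, 7) = (2, 12)
  bit 3 = 1: acc = (2, 12) + (11, 9) = (3, 10)

14P = (3, 10)


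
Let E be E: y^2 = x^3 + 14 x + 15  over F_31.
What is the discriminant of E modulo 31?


4 a^3 + 27 b^2 = 4*14^3 + 27*15^2 = 10976 + 6075 = 17051
Delta = -16 * (17051) = -272816
Delta mod 31 = 15

Delta = 15 (mod 31)


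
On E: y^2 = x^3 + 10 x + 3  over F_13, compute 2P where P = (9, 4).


Doubling: s = (3 x1^2 + a) / (2 y1)
s = (3*9^2 + 10) / (2*4) mod 13 = 4
x3 = s^2 - 2 x1 mod 13 = 4^2 - 2*9 = 11
y3 = s (x1 - x3) - y1 mod 13 = 4 * (9 - 11) - 4 = 1

2P = (11, 1)


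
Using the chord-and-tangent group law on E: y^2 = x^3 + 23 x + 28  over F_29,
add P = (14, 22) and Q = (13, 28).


P != Q, so use the chord formula.
s = (y2 - y1) / (x2 - x1) = (6) / (28) mod 29 = 23
x3 = s^2 - x1 - x2 mod 29 = 23^2 - 14 - 13 = 9
y3 = s (x1 - x3) - y1 mod 29 = 23 * (14 - 9) - 22 = 6

P + Q = (9, 6)


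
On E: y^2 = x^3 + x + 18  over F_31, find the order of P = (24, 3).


Compute successive multiples of P until we hit O:
  1P = (24, 3)
  2P = (30, 4)
  3P = (2, 11)
  4P = (10, 6)
  5P = (1, 12)
  6P = (0, 24)
  7P = (16, 21)
  8P = (29, 16)
  ... (continuing to 30P)
  30P = O

ord(P) = 30


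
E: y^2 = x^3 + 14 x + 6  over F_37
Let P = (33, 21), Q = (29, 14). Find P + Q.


P != Q, so use the chord formula.
s = (y2 - y1) / (x2 - x1) = (30) / (33) mod 37 = 11
x3 = s^2 - x1 - x2 mod 37 = 11^2 - 33 - 29 = 22
y3 = s (x1 - x3) - y1 mod 37 = 11 * (33 - 22) - 21 = 26

P + Q = (22, 26)


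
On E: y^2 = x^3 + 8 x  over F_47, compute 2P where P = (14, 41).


Doubling: s = (3 x1^2 + a) / (2 y1)
s = (3*14^2 + 8) / (2*41) mod 47 = 13
x3 = s^2 - 2 x1 mod 47 = 13^2 - 2*14 = 0
y3 = s (x1 - x3) - y1 mod 47 = 13 * (14 - 0) - 41 = 0

2P = (0, 0)


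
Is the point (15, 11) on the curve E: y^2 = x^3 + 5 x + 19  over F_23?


Check whether y^2 = x^3 + 5 x + 19 (mod 23) for (x, y) = (15, 11).
LHS: y^2 = 11^2 mod 23 = 6
RHS: x^3 + 5 x + 19 = 15^3 + 5*15 + 19 mod 23 = 19
LHS != RHS

No, not on the curve


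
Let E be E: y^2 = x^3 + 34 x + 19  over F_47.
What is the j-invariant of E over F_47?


Delta = -16(4 a^3 + 27 b^2) mod 47 = 25
-1728 * (4 a)^3 = -1728 * (4*34)^3 mod 47 = 35
j = 35 * 25^(-1) mod 47 = 39

j = 39 (mod 47)


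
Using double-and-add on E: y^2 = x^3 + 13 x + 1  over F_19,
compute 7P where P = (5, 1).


k = 7 = 111_2 (binary, LSB first: 111)
Double-and-add from P = (5, 1):
  bit 0 = 1: acc = O + (5, 1) = (5, 1)
  bit 1 = 1: acc = (5, 1) + (7, 6) = (18, 14)
  bit 2 = 1: acc = (18, 14) + (16, 7) = (2, 4)

7P = (2, 4)


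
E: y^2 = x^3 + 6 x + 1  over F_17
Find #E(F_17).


For each x in F_17, count y with y^2 = x^3 + 6 x + 1 mod 17:
  x = 0: RHS = 1, y in [1, 16]  -> 2 point(s)
  x = 1: RHS = 8, y in [5, 12]  -> 2 point(s)
  x = 2: RHS = 4, y in [2, 15]  -> 2 point(s)
  x = 4: RHS = 4, y in [2, 15]  -> 2 point(s)
  x = 6: RHS = 15, y in [7, 10]  -> 2 point(s)
  x = 8: RHS = 0, y in [0]  -> 1 point(s)
  x = 9: RHS = 2, y in [6, 11]  -> 2 point(s)
  x = 11: RHS = 4, y in [2, 15]  -> 2 point(s)
  x = 12: RHS = 16, y in [4, 13]  -> 2 point(s)
  x = 13: RHS = 15, y in [7, 10]  -> 2 point(s)
  x = 15: RHS = 15, y in [7, 10]  -> 2 point(s)
Affine points: 21. Add the point at infinity: total = 22.

#E(F_17) = 22


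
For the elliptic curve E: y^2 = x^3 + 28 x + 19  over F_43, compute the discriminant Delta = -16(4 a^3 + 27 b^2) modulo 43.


4 a^3 + 27 b^2 = 4*28^3 + 27*19^2 = 87808 + 9747 = 97555
Delta = -16 * (97555) = -1560880
Delta mod 43 = 20

Delta = 20 (mod 43)


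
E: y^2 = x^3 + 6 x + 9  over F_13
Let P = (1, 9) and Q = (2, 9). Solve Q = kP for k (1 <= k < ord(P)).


Enumerate multiples of P until we hit Q = (2, 9):
  1P = (1, 9)
  2P = (8, 7)
  3P = (7, 2)
  4P = (6, 12)
  5P = (10, 9)
  6P = (2, 4)
  7P = (9, 5)
  8P = (0, 10)
  9P = (0, 3)
  10P = (9, 8)
  11P = (2, 9)
Match found at i = 11.

k = 11


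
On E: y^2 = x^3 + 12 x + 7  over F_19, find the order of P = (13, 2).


Compute successive multiples of P until we hit O:
  1P = (13, 2)
  2P = (0, 8)
  3P = (7, 4)
  4P = (16, 18)
  5P = (10, 14)
  6P = (12, 13)
  7P = (1, 18)
  8P = (11, 8)
  ... (continuing to 25P)
  25P = O

ord(P) = 25


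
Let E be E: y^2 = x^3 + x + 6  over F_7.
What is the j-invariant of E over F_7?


Delta = -16(4 a^3 + 27 b^2) mod 7 = 1
-1728 * (4 a)^3 = -1728 * (4*1)^3 mod 7 = 1
j = 1 * 1^(-1) mod 7 = 1

j = 1 (mod 7)


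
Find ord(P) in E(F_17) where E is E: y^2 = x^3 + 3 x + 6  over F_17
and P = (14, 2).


Compute successive multiples of P until we hit O:
  1P = (14, 2)
  2P = (7, 8)
  3P = (12, 6)
  4P = (12, 11)
  5P = (7, 9)
  6P = (14, 15)
  7P = O

ord(P) = 7


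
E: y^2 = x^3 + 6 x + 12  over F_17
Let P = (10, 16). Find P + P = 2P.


Doubling: s = (3 x1^2 + a) / (2 y1)
s = (3*10^2 + 6) / (2*16) mod 17 = 0
x3 = s^2 - 2 x1 mod 17 = 0^2 - 2*10 = 14
y3 = s (x1 - x3) - y1 mod 17 = 0 * (10 - 14) - 16 = 1

2P = (14, 1)


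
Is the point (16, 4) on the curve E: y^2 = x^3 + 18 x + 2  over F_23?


Check whether y^2 = x^3 + 18 x + 2 (mod 23) for (x, y) = (16, 4).
LHS: y^2 = 4^2 mod 23 = 16
RHS: x^3 + 18 x + 2 = 16^3 + 18*16 + 2 mod 23 = 16
LHS = RHS

Yes, on the curve


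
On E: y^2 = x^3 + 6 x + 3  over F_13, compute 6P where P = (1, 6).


k = 6 = 110_2 (binary, LSB first: 011)
Double-and-add from P = (1, 6):
  bit 0 = 0: acc unchanged = O
  bit 1 = 1: acc = O + (1, 7) = (1, 7)
  bit 2 = 1: acc = (1, 7) + (1, 6) = O

6P = O


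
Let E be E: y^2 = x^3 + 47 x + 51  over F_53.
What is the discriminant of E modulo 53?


4 a^3 + 27 b^2 = 4*47^3 + 27*51^2 = 415292 + 70227 = 485519
Delta = -16 * (485519) = -7768304
Delta mod 53 = 12

Delta = 12 (mod 53)


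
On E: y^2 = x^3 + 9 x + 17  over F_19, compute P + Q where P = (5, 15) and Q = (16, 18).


P != Q, so use the chord formula.
s = (y2 - y1) / (x2 - x1) = (3) / (11) mod 19 = 2
x3 = s^2 - x1 - x2 mod 19 = 2^2 - 5 - 16 = 2
y3 = s (x1 - x3) - y1 mod 19 = 2 * (5 - 2) - 15 = 10

P + Q = (2, 10)


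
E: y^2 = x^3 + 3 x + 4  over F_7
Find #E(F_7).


For each x in F_7, count y with y^2 = x^3 + 3 x + 4 mod 7:
  x = 0: RHS = 4, y in [2, 5]  -> 2 point(s)
  x = 1: RHS = 1, y in [1, 6]  -> 2 point(s)
  x = 2: RHS = 4, y in [2, 5]  -> 2 point(s)
  x = 5: RHS = 4, y in [2, 5]  -> 2 point(s)
  x = 6: RHS = 0, y in [0]  -> 1 point(s)
Affine points: 9. Add the point at infinity: total = 10.

#E(F_7) = 10


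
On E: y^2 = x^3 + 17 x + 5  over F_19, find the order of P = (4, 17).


Compute successive multiples of P until we hit O:
  1P = (4, 17)
  2P = (15, 5)
  3P = (7, 7)
  4P = (17, 1)
  5P = (3, 11)
  6P = (10, 4)
  7P = (6, 0)
  8P = (10, 15)
  ... (continuing to 14P)
  14P = O

ord(P) = 14


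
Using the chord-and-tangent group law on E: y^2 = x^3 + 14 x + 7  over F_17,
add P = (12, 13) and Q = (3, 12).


P != Q, so use the chord formula.
s = (y2 - y1) / (x2 - x1) = (16) / (8) mod 17 = 2
x3 = s^2 - x1 - x2 mod 17 = 2^2 - 12 - 3 = 6
y3 = s (x1 - x3) - y1 mod 17 = 2 * (12 - 6) - 13 = 16

P + Q = (6, 16)


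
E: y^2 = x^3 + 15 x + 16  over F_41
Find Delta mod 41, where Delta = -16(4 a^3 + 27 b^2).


4 a^3 + 27 b^2 = 4*15^3 + 27*16^2 = 13500 + 6912 = 20412
Delta = -16 * (20412) = -326592
Delta mod 41 = 14

Delta = 14 (mod 41)


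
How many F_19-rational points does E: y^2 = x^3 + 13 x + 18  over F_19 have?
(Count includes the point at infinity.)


For each x in F_19, count y with y^2 = x^3 + 13 x + 18 mod 19:
  x = 4: RHS = 1, y in [1, 18]  -> 2 point(s)
  x = 8: RHS = 7, y in [8, 11]  -> 2 point(s)
  x = 9: RHS = 9, y in [3, 16]  -> 2 point(s)
  x = 13: RHS = 9, y in [3, 16]  -> 2 point(s)
  x = 15: RHS = 16, y in [4, 15]  -> 2 point(s)
  x = 16: RHS = 9, y in [3, 16]  -> 2 point(s)
  x = 18: RHS = 4, y in [2, 17]  -> 2 point(s)
Affine points: 14. Add the point at infinity: total = 15.

#E(F_19) = 15


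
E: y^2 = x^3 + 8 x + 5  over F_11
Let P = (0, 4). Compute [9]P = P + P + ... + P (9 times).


k = 9 = 1001_2 (binary, LSB first: 1001)
Double-and-add from P = (0, 4):
  bit 0 = 1: acc = O + (0, 4) = (0, 4)
  bit 1 = 0: acc unchanged = (0, 4)
  bit 2 = 0: acc unchanged = (0, 4)
  bit 3 = 1: acc = (0, 4) + (8, 8) = (6, 4)

9P = (6, 4)


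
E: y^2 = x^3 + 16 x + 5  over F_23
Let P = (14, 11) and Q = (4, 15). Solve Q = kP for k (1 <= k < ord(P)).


Enumerate multiples of P until we hit Q = (4, 15):
  1P = (14, 11)
  2P = (8, 22)
  3P = (5, 7)
  4P = (13, 15)
  5P = (12, 4)
  6P = (15, 20)
  7P = (6, 15)
  8P = (9, 21)
  9P = (4, 15)
Match found at i = 9.

k = 9


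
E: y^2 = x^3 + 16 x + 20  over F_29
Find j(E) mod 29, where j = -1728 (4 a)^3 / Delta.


Delta = -16(4 a^3 + 27 b^2) mod 29 = 27
-1728 * (4 a)^3 = -1728 * (4*16)^3 mod 29 = 11
j = 11 * 27^(-1) mod 29 = 9

j = 9 (mod 29)


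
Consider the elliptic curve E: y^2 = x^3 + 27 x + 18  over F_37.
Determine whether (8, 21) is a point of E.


Check whether y^2 = x^3 + 27 x + 18 (mod 37) for (x, y) = (8, 21).
LHS: y^2 = 21^2 mod 37 = 34
RHS: x^3 + 27 x + 18 = 8^3 + 27*8 + 18 mod 37 = 6
LHS != RHS

No, not on the curve


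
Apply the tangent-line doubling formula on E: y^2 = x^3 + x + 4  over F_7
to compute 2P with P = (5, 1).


Doubling: s = (3 x1^2 + a) / (2 y1)
s = (3*5^2 + 1) / (2*1) mod 7 = 3
x3 = s^2 - 2 x1 mod 7 = 3^2 - 2*5 = 6
y3 = s (x1 - x3) - y1 mod 7 = 3 * (5 - 6) - 1 = 3

2P = (6, 3)


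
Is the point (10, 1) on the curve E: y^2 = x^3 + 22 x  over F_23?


Check whether y^2 = x^3 + 22 x + 0 (mod 23) for (x, y) = (10, 1).
LHS: y^2 = 1^2 mod 23 = 1
RHS: x^3 + 22 x + 0 = 10^3 + 22*10 + 0 mod 23 = 1
LHS = RHS

Yes, on the curve


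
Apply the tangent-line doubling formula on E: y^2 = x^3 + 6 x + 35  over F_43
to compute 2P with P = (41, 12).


Doubling: s = (3 x1^2 + a) / (2 y1)
s = (3*41^2 + 6) / (2*12) mod 43 = 33
x3 = s^2 - 2 x1 mod 43 = 33^2 - 2*41 = 18
y3 = s (x1 - x3) - y1 mod 43 = 33 * (41 - 18) - 12 = 16

2P = (18, 16)


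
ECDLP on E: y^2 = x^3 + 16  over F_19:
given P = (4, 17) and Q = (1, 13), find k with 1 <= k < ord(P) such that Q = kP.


Enumerate multiples of P until we hit Q = (1, 13):
  1P = (4, 17)
  2P = (3, 9)
  3P = (0, 15)
  4P = (1, 13)
Match found at i = 4.

k = 4


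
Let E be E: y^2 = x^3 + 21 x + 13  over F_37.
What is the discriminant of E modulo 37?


4 a^3 + 27 b^2 = 4*21^3 + 27*13^2 = 37044 + 4563 = 41607
Delta = -16 * (41607) = -665712
Delta mod 37 = 29

Delta = 29 (mod 37)


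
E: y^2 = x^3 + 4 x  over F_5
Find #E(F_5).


For each x in F_5, count y with y^2 = x^3 + 4 x + 0 mod 5:
  x = 0: RHS = 0, y in [0]  -> 1 point(s)
  x = 1: RHS = 0, y in [0]  -> 1 point(s)
  x = 2: RHS = 1, y in [1, 4]  -> 2 point(s)
  x = 3: RHS = 4, y in [2, 3]  -> 2 point(s)
  x = 4: RHS = 0, y in [0]  -> 1 point(s)
Affine points: 7. Add the point at infinity: total = 8.

#E(F_5) = 8


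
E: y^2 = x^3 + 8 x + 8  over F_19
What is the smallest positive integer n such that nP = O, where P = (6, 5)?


Compute successive multiples of P until we hit O:
  1P = (6, 5)
  2P = (4, 3)
  3P = (10, 10)
  4P = (1, 6)
  5P = (9, 7)
  6P = (15, 8)
  7P = (15, 11)
  8P = (9, 12)
  ... (continuing to 13P)
  13P = O

ord(P) = 13


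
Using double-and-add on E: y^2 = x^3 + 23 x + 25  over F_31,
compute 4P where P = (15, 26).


k = 4 = 100_2 (binary, LSB first: 001)
Double-and-add from P = (15, 26):
  bit 0 = 0: acc unchanged = O
  bit 1 = 0: acc unchanged = O
  bit 2 = 1: acc = O + (3, 11) = (3, 11)

4P = (3, 11)


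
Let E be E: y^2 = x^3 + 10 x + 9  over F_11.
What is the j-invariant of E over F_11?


Delta = -16(4 a^3 + 27 b^2) mod 11 = 8
-1728 * (4 a)^3 = -1728 * (4*10)^3 mod 11 = 9
j = 9 * 8^(-1) mod 11 = 8

j = 8 (mod 11)


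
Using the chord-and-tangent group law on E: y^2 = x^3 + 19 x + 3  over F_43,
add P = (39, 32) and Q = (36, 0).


P != Q, so use the chord formula.
s = (y2 - y1) / (x2 - x1) = (11) / (40) mod 43 = 25
x3 = s^2 - x1 - x2 mod 43 = 25^2 - 39 - 36 = 34
y3 = s (x1 - x3) - y1 mod 43 = 25 * (39 - 34) - 32 = 7

P + Q = (34, 7)


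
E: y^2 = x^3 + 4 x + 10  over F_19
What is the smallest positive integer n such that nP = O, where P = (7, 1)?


Compute successive multiples of P until we hit O:
  1P = (7, 1)
  2P = (10, 10)
  3P = (11, 6)
  4P = (18, 9)
  5P = (14, 6)
  6P = (2, 8)
  7P = (15, 14)
  8P = (13, 13)
  ... (continuing to 22P)
  22P = O

ord(P) = 22


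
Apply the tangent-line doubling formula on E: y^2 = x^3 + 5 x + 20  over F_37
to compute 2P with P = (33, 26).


Doubling: s = (3 x1^2 + a) / (2 y1)
s = (3*33^2 + 5) / (2*26) mod 37 = 6
x3 = s^2 - 2 x1 mod 37 = 6^2 - 2*33 = 7
y3 = s (x1 - x3) - y1 mod 37 = 6 * (33 - 7) - 26 = 19

2P = (7, 19)


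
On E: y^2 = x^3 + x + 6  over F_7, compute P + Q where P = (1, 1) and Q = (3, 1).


P != Q, so use the chord formula.
s = (y2 - y1) / (x2 - x1) = (0) / (2) mod 7 = 0
x3 = s^2 - x1 - x2 mod 7 = 0^2 - 1 - 3 = 3
y3 = s (x1 - x3) - y1 mod 7 = 0 * (1 - 3) - 1 = 6

P + Q = (3, 6)


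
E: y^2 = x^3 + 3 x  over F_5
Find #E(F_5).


For each x in F_5, count y with y^2 = x^3 + 3 x + 0 mod 5:
  x = 0: RHS = 0, y in [0]  -> 1 point(s)
  x = 1: RHS = 4, y in [2, 3]  -> 2 point(s)
  x = 2: RHS = 4, y in [2, 3]  -> 2 point(s)
  x = 3: RHS = 1, y in [1, 4]  -> 2 point(s)
  x = 4: RHS = 1, y in [1, 4]  -> 2 point(s)
Affine points: 9. Add the point at infinity: total = 10.

#E(F_5) = 10


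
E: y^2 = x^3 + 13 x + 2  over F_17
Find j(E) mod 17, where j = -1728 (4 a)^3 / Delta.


Delta = -16(4 a^3 + 27 b^2) mod 17 = 5
-1728 * (4 a)^3 = -1728 * (4*13)^3 mod 17 = 6
j = 6 * 5^(-1) mod 17 = 8

j = 8 (mod 17)


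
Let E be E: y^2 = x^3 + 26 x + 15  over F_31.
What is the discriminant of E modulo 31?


4 a^3 + 27 b^2 = 4*26^3 + 27*15^2 = 70304 + 6075 = 76379
Delta = -16 * (76379) = -1222064
Delta mod 31 = 18

Delta = 18 (mod 31)


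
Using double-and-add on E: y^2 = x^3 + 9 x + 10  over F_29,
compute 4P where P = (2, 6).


k = 4 = 100_2 (binary, LSB first: 001)
Double-and-add from P = (2, 6):
  bit 0 = 0: acc unchanged = O
  bit 1 = 0: acc unchanged = O
  bit 2 = 1: acc = O + (4, 9) = (4, 9)

4P = (4, 9)


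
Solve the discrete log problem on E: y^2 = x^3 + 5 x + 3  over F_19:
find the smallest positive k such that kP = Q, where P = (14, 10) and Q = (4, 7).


Enumerate multiples of P until we hit Q = (4, 7):
  1P = (14, 10)
  2P = (7, 18)
  3P = (9, 6)
  4P = (5, 1)
  5P = (1, 3)
  6P = (8, 2)
  7P = (3, 11)
  8P = (13, 2)
  9P = (18, 15)
  10P = (4, 12)
  11P = (17, 2)
  12P = (12, 10)
  13P = (12, 9)
  14P = (17, 17)
  15P = (4, 7)
Match found at i = 15.

k = 15


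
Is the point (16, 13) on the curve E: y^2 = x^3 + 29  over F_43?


Check whether y^2 = x^3 + 0 x + 29 (mod 43) for (x, y) = (16, 13).
LHS: y^2 = 13^2 mod 43 = 40
RHS: x^3 + 0 x + 29 = 16^3 + 0*16 + 29 mod 43 = 40
LHS = RHS

Yes, on the curve


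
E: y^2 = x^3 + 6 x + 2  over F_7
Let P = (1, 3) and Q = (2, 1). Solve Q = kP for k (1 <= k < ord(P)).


Enumerate multiples of P until we hit Q = (2, 1):
  1P = (1, 3)
  2P = (2, 6)
  3P = (6, 3)
  4P = (0, 4)
  5P = (0, 3)
  6P = (6, 4)
  7P = (2, 1)
Match found at i = 7.

k = 7


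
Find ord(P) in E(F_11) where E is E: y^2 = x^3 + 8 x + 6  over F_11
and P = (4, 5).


Compute successive multiples of P until we hit O:
  1P = (4, 5)
  2P = (4, 6)
  3P = O

ord(P) = 3


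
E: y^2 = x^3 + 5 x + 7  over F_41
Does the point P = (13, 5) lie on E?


Check whether y^2 = x^3 + 5 x + 7 (mod 41) for (x, y) = (13, 5).
LHS: y^2 = 5^2 mod 41 = 25
RHS: x^3 + 5 x + 7 = 13^3 + 5*13 + 7 mod 41 = 14
LHS != RHS

No, not on the curve


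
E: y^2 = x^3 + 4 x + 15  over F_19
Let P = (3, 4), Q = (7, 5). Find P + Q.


P != Q, so use the chord formula.
s = (y2 - y1) / (x2 - x1) = (1) / (4) mod 19 = 5
x3 = s^2 - x1 - x2 mod 19 = 5^2 - 3 - 7 = 15
y3 = s (x1 - x3) - y1 mod 19 = 5 * (3 - 15) - 4 = 12

P + Q = (15, 12)


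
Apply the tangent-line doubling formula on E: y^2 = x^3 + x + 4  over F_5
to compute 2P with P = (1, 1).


Doubling: s = (3 x1^2 + a) / (2 y1)
s = (3*1^2 + 1) / (2*1) mod 5 = 2
x3 = s^2 - 2 x1 mod 5 = 2^2 - 2*1 = 2
y3 = s (x1 - x3) - y1 mod 5 = 2 * (1 - 2) - 1 = 2

2P = (2, 2)


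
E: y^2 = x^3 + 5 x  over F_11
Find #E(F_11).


For each x in F_11, count y with y^2 = x^3 + 5 x + 0 mod 11:
  x = 0: RHS = 0, y in [0]  -> 1 point(s)
  x = 3: RHS = 9, y in [3, 8]  -> 2 point(s)
  x = 6: RHS = 4, y in [2, 9]  -> 2 point(s)
  x = 7: RHS = 4, y in [2, 9]  -> 2 point(s)
  x = 9: RHS = 4, y in [2, 9]  -> 2 point(s)
  x = 10: RHS = 5, y in [4, 7]  -> 2 point(s)
Affine points: 11. Add the point at infinity: total = 12.

#E(F_11) = 12


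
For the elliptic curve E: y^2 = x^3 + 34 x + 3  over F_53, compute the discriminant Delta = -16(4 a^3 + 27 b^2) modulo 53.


4 a^3 + 27 b^2 = 4*34^3 + 27*3^2 = 157216 + 243 = 157459
Delta = -16 * (157459) = -2519344
Delta mod 53 = 11

Delta = 11 (mod 53)


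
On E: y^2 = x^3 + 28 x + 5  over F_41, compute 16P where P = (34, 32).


k = 16 = 10000_2 (binary, LSB first: 00001)
Double-and-add from P = (34, 32):
  bit 0 = 0: acc unchanged = O
  bit 1 = 0: acc unchanged = O
  bit 2 = 0: acc unchanged = O
  bit 3 = 0: acc unchanged = O
  bit 4 = 1: acc = O + (19, 4) = (19, 4)

16P = (19, 4)


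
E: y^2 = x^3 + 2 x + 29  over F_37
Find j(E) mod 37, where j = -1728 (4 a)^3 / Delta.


Delta = -16(4 a^3 + 27 b^2) mod 37 = 34
-1728 * (4 a)^3 = -1728 * (4*2)^3 mod 37 = 8
j = 8 * 34^(-1) mod 37 = 22

j = 22 (mod 37)


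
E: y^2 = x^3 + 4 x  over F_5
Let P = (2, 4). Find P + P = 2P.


Doubling: s = (3 x1^2 + a) / (2 y1)
s = (3*2^2 + 4) / (2*4) mod 5 = 2
x3 = s^2 - 2 x1 mod 5 = 2^2 - 2*2 = 0
y3 = s (x1 - x3) - y1 mod 5 = 2 * (2 - 0) - 4 = 0

2P = (0, 0)


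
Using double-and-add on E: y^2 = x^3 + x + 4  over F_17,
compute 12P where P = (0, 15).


k = 12 = 1100_2 (binary, LSB first: 0011)
Double-and-add from P = (0, 15):
  bit 0 = 0: acc unchanged = O
  bit 1 = 0: acc unchanged = O
  bit 2 = 1: acc = O + (4, 15) = (4, 15)
  bit 3 = 1: acc = (4, 15) + (5, 10) = (16, 11)

12P = (16, 11)


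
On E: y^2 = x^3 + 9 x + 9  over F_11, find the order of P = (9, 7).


Compute successive multiples of P until we hit O:
  1P = (9, 7)
  2P = (9, 4)
  3P = O

ord(P) = 3


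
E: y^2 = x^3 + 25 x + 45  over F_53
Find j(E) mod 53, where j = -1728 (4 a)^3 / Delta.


Delta = -16(4 a^3 + 27 b^2) mod 53 = 22
-1728 * (4 a)^3 = -1728 * (4*25)^3 mod 53 = 22
j = 22 * 22^(-1) mod 53 = 1

j = 1 (mod 53)


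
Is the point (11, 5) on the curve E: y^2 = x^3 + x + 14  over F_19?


Check whether y^2 = x^3 + 1 x + 14 (mod 19) for (x, y) = (11, 5).
LHS: y^2 = 5^2 mod 19 = 6
RHS: x^3 + 1 x + 14 = 11^3 + 1*11 + 14 mod 19 = 7
LHS != RHS

No, not on the curve


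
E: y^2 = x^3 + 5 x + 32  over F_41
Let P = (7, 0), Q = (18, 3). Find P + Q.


P != Q, so use the chord formula.
s = (y2 - y1) / (x2 - x1) = (3) / (11) mod 41 = 4
x3 = s^2 - x1 - x2 mod 41 = 4^2 - 7 - 18 = 32
y3 = s (x1 - x3) - y1 mod 41 = 4 * (7 - 32) - 0 = 23

P + Q = (32, 23)


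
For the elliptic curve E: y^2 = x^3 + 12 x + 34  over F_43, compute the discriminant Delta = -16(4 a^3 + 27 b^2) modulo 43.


4 a^3 + 27 b^2 = 4*12^3 + 27*34^2 = 6912 + 31212 = 38124
Delta = -16 * (38124) = -609984
Delta mod 43 = 14

Delta = 14 (mod 43)


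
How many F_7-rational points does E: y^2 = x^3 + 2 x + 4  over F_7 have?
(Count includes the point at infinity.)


For each x in F_7, count y with y^2 = x^3 + 2 x + 4 mod 7:
  x = 0: RHS = 4, y in [2, 5]  -> 2 point(s)
  x = 1: RHS = 0, y in [0]  -> 1 point(s)
  x = 2: RHS = 2, y in [3, 4]  -> 2 point(s)
  x = 3: RHS = 2, y in [3, 4]  -> 2 point(s)
  x = 6: RHS = 1, y in [1, 6]  -> 2 point(s)
Affine points: 9. Add the point at infinity: total = 10.

#E(F_7) = 10


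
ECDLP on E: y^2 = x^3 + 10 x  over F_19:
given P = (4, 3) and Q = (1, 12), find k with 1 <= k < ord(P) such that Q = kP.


Enumerate multiples of P until we hit Q = (1, 12):
  1P = (4, 3)
  2P = (1, 7)
  3P = (1, 12)
Match found at i = 3.

k = 3


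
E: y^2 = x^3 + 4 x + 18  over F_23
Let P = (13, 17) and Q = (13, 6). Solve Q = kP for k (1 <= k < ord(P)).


Enumerate multiples of P until we hit Q = (13, 6):
  1P = (13, 17)
  2P = (5, 18)
  3P = (14, 9)
  4P = (14, 14)
  5P = (5, 5)
  6P = (13, 6)
Match found at i = 6.

k = 6


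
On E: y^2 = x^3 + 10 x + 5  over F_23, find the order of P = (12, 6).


Compute successive multiples of P until we hit O:
  1P = (12, 6)
  2P = (7, 21)
  3P = (13, 20)
  4P = (10, 22)
  5P = (19, 4)
  6P = (1, 4)
  7P = (3, 4)
  8P = (16, 11)
  ... (continuing to 18P)
  18P = O

ord(P) = 18


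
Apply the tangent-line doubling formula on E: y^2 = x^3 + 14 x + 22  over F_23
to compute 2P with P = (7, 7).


Doubling: s = (3 x1^2 + a) / (2 y1)
s = (3*7^2 + 14) / (2*7) mod 23 = 0
x3 = s^2 - 2 x1 mod 23 = 0^2 - 2*7 = 9
y3 = s (x1 - x3) - y1 mod 23 = 0 * (7 - 9) - 7 = 16

2P = (9, 16)


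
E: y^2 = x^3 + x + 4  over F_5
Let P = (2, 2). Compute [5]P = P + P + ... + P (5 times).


k = 5 = 101_2 (binary, LSB first: 101)
Double-and-add from P = (2, 2):
  bit 0 = 1: acc = O + (2, 2) = (2, 2)
  bit 1 = 0: acc unchanged = (2, 2)
  bit 2 = 1: acc = (2, 2) + (1, 4) = (1, 1)

5P = (1, 1)


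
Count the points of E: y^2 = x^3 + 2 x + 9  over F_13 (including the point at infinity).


For each x in F_13, count y with y^2 = x^3 + 2 x + 9 mod 13:
  x = 0: RHS = 9, y in [3, 10]  -> 2 point(s)
  x = 1: RHS = 12, y in [5, 8]  -> 2 point(s)
  x = 3: RHS = 3, y in [4, 9]  -> 2 point(s)
  x = 4: RHS = 3, y in [4, 9]  -> 2 point(s)
  x = 5: RHS = 1, y in [1, 12]  -> 2 point(s)
  x = 6: RHS = 3, y in [4, 9]  -> 2 point(s)
  x = 8: RHS = 4, y in [2, 11]  -> 2 point(s)
  x = 11: RHS = 10, y in [6, 7]  -> 2 point(s)
Affine points: 16. Add the point at infinity: total = 17.

#E(F_13) = 17


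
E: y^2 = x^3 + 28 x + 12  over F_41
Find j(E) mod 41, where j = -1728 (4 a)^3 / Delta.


Delta = -16(4 a^3 + 27 b^2) mod 41 = 8
-1728 * (4 a)^3 = -1728 * (4*28)^3 mod 41 = 32
j = 32 * 8^(-1) mod 41 = 4

j = 4 (mod 41)


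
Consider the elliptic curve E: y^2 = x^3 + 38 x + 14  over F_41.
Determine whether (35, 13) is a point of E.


Check whether y^2 = x^3 + 38 x + 14 (mod 41) for (x, y) = (35, 13).
LHS: y^2 = 13^2 mod 41 = 5
RHS: x^3 + 38 x + 14 = 35^3 + 38*35 + 14 mod 41 = 21
LHS != RHS

No, not on the curve


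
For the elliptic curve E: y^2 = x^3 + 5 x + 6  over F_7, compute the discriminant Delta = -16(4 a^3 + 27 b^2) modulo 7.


4 a^3 + 27 b^2 = 4*5^3 + 27*6^2 = 500 + 972 = 1472
Delta = -16 * (1472) = -23552
Delta mod 7 = 3

Delta = 3 (mod 7)


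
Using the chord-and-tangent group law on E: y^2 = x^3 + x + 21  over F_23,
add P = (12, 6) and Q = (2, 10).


P != Q, so use the chord formula.
s = (y2 - y1) / (x2 - x1) = (4) / (13) mod 23 = 18
x3 = s^2 - x1 - x2 mod 23 = 18^2 - 12 - 2 = 11
y3 = s (x1 - x3) - y1 mod 23 = 18 * (12 - 11) - 6 = 12

P + Q = (11, 12)


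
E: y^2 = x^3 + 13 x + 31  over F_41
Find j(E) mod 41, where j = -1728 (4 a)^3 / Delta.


Delta = -16(4 a^3 + 27 b^2) mod 41 = 36
-1728 * (4 a)^3 = -1728 * (4*13)^3 mod 41 = 9
j = 9 * 36^(-1) mod 41 = 31

j = 31 (mod 41)


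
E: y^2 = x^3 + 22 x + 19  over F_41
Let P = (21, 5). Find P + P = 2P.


Doubling: s = (3 x1^2 + a) / (2 y1)
s = (3*21^2 + 22) / (2*5) mod 41 = 32
x3 = s^2 - 2 x1 mod 41 = 32^2 - 2*21 = 39
y3 = s (x1 - x3) - y1 mod 41 = 32 * (21 - 39) - 5 = 34

2P = (39, 34)


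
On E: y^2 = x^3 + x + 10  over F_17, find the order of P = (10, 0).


Compute successive multiples of P until we hit O:
  1P = (10, 0)
  2P = O

ord(P) = 2


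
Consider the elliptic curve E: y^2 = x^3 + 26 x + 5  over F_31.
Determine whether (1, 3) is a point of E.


Check whether y^2 = x^3 + 26 x + 5 (mod 31) for (x, y) = (1, 3).
LHS: y^2 = 3^2 mod 31 = 9
RHS: x^3 + 26 x + 5 = 1^3 + 26*1 + 5 mod 31 = 1
LHS != RHS

No, not on the curve


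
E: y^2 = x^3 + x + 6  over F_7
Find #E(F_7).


For each x in F_7, count y with y^2 = x^3 + 1 x + 6 mod 7:
  x = 1: RHS = 1, y in [1, 6]  -> 2 point(s)
  x = 2: RHS = 2, y in [3, 4]  -> 2 point(s)
  x = 3: RHS = 1, y in [1, 6]  -> 2 point(s)
  x = 4: RHS = 4, y in [2, 5]  -> 2 point(s)
  x = 6: RHS = 4, y in [2, 5]  -> 2 point(s)
Affine points: 10. Add the point at infinity: total = 11.

#E(F_7) = 11


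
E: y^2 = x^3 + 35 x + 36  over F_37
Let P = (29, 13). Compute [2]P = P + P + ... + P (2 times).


k = 2 = 10_2 (binary, LSB first: 01)
Double-and-add from P = (29, 13):
  bit 0 = 0: acc unchanged = O
  bit 1 = 1: acc = O + (0, 31) = (0, 31)

2P = (0, 31)


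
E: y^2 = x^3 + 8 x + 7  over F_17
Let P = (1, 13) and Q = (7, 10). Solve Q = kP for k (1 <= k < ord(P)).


Enumerate multiples of P until we hit Q = (7, 10):
  1P = (1, 13)
  2P = (6, 13)
  3P = (10, 4)
  4P = (7, 10)
Match found at i = 4.

k = 4


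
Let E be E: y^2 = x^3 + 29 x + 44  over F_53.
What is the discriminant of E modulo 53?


4 a^3 + 27 b^2 = 4*29^3 + 27*44^2 = 97556 + 52272 = 149828
Delta = -16 * (149828) = -2397248
Delta mod 53 = 48

Delta = 48 (mod 53)


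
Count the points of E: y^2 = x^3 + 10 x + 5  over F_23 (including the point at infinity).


For each x in F_23, count y with y^2 = x^3 + 10 x + 5 mod 23:
  x = 1: RHS = 16, y in [4, 19]  -> 2 point(s)
  x = 3: RHS = 16, y in [4, 19]  -> 2 point(s)
  x = 7: RHS = 4, y in [2, 21]  -> 2 point(s)
  x = 10: RHS = 1, y in [1, 22]  -> 2 point(s)
  x = 12: RHS = 13, y in [6, 17]  -> 2 point(s)
  x = 13: RHS = 9, y in [3, 20]  -> 2 point(s)
  x = 16: RHS = 6, y in [11, 12]  -> 2 point(s)
  x = 19: RHS = 16, y in [4, 19]  -> 2 point(s)
  x = 21: RHS = 0, y in [0]  -> 1 point(s)
Affine points: 17. Add the point at infinity: total = 18.

#E(F_23) = 18


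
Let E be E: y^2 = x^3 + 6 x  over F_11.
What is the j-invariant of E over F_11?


Delta = -16(4 a^3 + 27 b^2) mod 11 = 3
-1728 * (4 a)^3 = -1728 * (4*6)^3 mod 11 = 3
j = 3 * 3^(-1) mod 11 = 1

j = 1 (mod 11)


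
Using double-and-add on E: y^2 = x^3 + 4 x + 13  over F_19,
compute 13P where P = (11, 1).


k = 13 = 1101_2 (binary, LSB first: 1011)
Double-and-add from P = (11, 1):
  bit 0 = 1: acc = O + (11, 1) = (11, 1)
  bit 1 = 0: acc unchanged = (11, 1)
  bit 2 = 1: acc = (11, 1) + (4, 13) = (5, 5)
  bit 3 = 1: acc = (5, 5) + (15, 3) = (15, 16)

13P = (15, 16)


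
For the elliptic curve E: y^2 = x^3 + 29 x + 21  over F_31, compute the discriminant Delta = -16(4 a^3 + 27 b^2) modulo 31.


4 a^3 + 27 b^2 = 4*29^3 + 27*21^2 = 97556 + 11907 = 109463
Delta = -16 * (109463) = -1751408
Delta mod 31 = 30

Delta = 30 (mod 31)


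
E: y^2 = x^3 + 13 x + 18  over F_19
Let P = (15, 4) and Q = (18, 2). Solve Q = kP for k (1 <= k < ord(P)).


Enumerate multiples of P until we hit Q = (18, 2):
  1P = (15, 4)
  2P = (13, 16)
  3P = (8, 11)
  4P = (16, 16)
  5P = (18, 17)
  6P = (9, 3)
  7P = (4, 1)
  8P = (4, 18)
  9P = (9, 16)
  10P = (18, 2)
Match found at i = 10.

k = 10


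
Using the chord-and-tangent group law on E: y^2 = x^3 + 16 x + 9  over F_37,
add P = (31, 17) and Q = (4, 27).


P != Q, so use the chord formula.
s = (y2 - y1) / (x2 - x1) = (10) / (10) mod 37 = 1
x3 = s^2 - x1 - x2 mod 37 = 1^2 - 31 - 4 = 3
y3 = s (x1 - x3) - y1 mod 37 = 1 * (31 - 3) - 17 = 11

P + Q = (3, 11)


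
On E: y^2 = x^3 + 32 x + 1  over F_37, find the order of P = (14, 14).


Compute successive multiples of P until we hit O:
  1P = (14, 14)
  2P = (10, 27)
  3P = (12, 35)
  4P = (1, 16)
  5P = (31, 0)
  6P = (1, 21)
  7P = (12, 2)
  8P = (10, 10)
  ... (continuing to 10P)
  10P = O

ord(P) = 10


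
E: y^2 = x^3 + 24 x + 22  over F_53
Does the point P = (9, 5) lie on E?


Check whether y^2 = x^3 + 24 x + 22 (mod 53) for (x, y) = (9, 5).
LHS: y^2 = 5^2 mod 53 = 25
RHS: x^3 + 24 x + 22 = 9^3 + 24*9 + 22 mod 53 = 13
LHS != RHS

No, not on the curve


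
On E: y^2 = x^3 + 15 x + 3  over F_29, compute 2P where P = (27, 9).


Doubling: s = (3 x1^2 + a) / (2 y1)
s = (3*27^2 + 15) / (2*9) mod 29 = 16
x3 = s^2 - 2 x1 mod 29 = 16^2 - 2*27 = 28
y3 = s (x1 - x3) - y1 mod 29 = 16 * (27 - 28) - 9 = 4

2P = (28, 4)


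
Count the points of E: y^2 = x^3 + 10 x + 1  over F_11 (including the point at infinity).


For each x in F_11, count y with y^2 = x^3 + 10 x + 1 mod 11:
  x = 0: RHS = 1, y in [1, 10]  -> 2 point(s)
  x = 1: RHS = 1, y in [1, 10]  -> 2 point(s)
  x = 3: RHS = 3, y in [5, 6]  -> 2 point(s)
  x = 5: RHS = 0, y in [0]  -> 1 point(s)
  x = 10: RHS = 1, y in [1, 10]  -> 2 point(s)
Affine points: 9. Add the point at infinity: total = 10.

#E(F_11) = 10


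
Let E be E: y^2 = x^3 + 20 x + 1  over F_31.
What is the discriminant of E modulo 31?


4 a^3 + 27 b^2 = 4*20^3 + 27*1^2 = 32000 + 27 = 32027
Delta = -16 * (32027) = -512432
Delta mod 31 = 29

Delta = 29 (mod 31)


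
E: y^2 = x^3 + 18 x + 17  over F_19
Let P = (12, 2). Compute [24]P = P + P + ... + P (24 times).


k = 24 = 11000_2 (binary, LSB first: 00011)
Double-and-add from P = (12, 2):
  bit 0 = 0: acc unchanged = O
  bit 1 = 0: acc unchanged = O
  bit 2 = 0: acc unchanged = O
  bit 3 = 1: acc = O + (7, 7) = (7, 7)
  bit 4 = 1: acc = (7, 7) + (11, 11) = (2, 17)

24P = (2, 17)


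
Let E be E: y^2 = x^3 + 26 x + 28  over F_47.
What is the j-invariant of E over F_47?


Delta = -16(4 a^3 + 27 b^2) mod 47 = 28
-1728 * (4 a)^3 = -1728 * (4*26)^3 mod 47 = 2
j = 2 * 28^(-1) mod 47 = 37

j = 37 (mod 47)


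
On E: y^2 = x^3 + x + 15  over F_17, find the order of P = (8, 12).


Compute successive multiples of P until we hit O:
  1P = (8, 12)
  2P = (0, 7)
  3P = (7, 12)
  4P = (2, 5)
  5P = (6, 13)
  6P = (16, 9)
  7P = (12, 15)
  8P = (5, 3)
  ... (continuing to 24P)
  24P = O

ord(P) = 24


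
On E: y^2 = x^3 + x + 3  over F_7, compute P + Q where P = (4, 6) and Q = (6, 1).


P != Q, so use the chord formula.
s = (y2 - y1) / (x2 - x1) = (2) / (2) mod 7 = 1
x3 = s^2 - x1 - x2 mod 7 = 1^2 - 4 - 6 = 5
y3 = s (x1 - x3) - y1 mod 7 = 1 * (4 - 5) - 6 = 0

P + Q = (5, 0)


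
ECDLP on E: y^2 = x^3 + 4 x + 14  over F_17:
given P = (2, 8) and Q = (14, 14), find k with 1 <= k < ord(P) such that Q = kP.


Enumerate multiples of P until we hit Q = (14, 14):
  1P = (2, 8)
  2P = (14, 14)
Match found at i = 2.

k = 2


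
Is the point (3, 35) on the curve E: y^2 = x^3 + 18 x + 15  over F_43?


Check whether y^2 = x^3 + 18 x + 15 (mod 43) for (x, y) = (3, 35).
LHS: y^2 = 35^2 mod 43 = 21
RHS: x^3 + 18 x + 15 = 3^3 + 18*3 + 15 mod 43 = 10
LHS != RHS

No, not on the curve


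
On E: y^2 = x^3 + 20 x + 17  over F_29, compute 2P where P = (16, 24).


Doubling: s = (3 x1^2 + a) / (2 y1)
s = (3*16^2 + 20) / (2*24) mod 29 = 14
x3 = s^2 - 2 x1 mod 29 = 14^2 - 2*16 = 19
y3 = s (x1 - x3) - y1 mod 29 = 14 * (16 - 19) - 24 = 21

2P = (19, 21)


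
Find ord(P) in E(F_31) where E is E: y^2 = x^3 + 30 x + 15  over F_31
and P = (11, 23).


Compute successive multiples of P until we hit O:
  1P = (11, 23)
  2P = (6, 15)
  3P = (24, 12)
  4P = (29, 28)
  5P = (26, 9)
  6P = (3, 15)
  7P = (18, 1)
  8P = (22, 16)
  ... (continuing to 25P)
  25P = O

ord(P) = 25


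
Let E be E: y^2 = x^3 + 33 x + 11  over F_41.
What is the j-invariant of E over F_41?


Delta = -16(4 a^3 + 27 b^2) mod 41 = 12
-1728 * (4 a)^3 = -1728 * (4*33)^3 mod 41 = 13
j = 13 * 12^(-1) mod 41 = 25

j = 25 (mod 41)


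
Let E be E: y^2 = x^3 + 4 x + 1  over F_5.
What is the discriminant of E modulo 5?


4 a^3 + 27 b^2 = 4*4^3 + 27*1^2 = 256 + 27 = 283
Delta = -16 * (283) = -4528
Delta mod 5 = 2

Delta = 2 (mod 5)


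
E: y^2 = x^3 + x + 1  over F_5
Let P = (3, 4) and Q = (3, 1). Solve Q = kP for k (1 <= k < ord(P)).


Enumerate multiples of P until we hit Q = (3, 1):
  1P = (3, 4)
  2P = (0, 4)
  3P = (2, 1)
  4P = (4, 3)
  5P = (4, 2)
  6P = (2, 4)
  7P = (0, 1)
  8P = (3, 1)
Match found at i = 8.

k = 8


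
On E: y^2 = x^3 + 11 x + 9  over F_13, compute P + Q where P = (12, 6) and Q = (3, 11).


P != Q, so use the chord formula.
s = (y2 - y1) / (x2 - x1) = (5) / (4) mod 13 = 11
x3 = s^2 - x1 - x2 mod 13 = 11^2 - 12 - 3 = 2
y3 = s (x1 - x3) - y1 mod 13 = 11 * (12 - 2) - 6 = 0

P + Q = (2, 0)


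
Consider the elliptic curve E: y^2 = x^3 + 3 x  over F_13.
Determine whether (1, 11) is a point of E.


Check whether y^2 = x^3 + 3 x + 0 (mod 13) for (x, y) = (1, 11).
LHS: y^2 = 11^2 mod 13 = 4
RHS: x^3 + 3 x + 0 = 1^3 + 3*1 + 0 mod 13 = 4
LHS = RHS

Yes, on the curve


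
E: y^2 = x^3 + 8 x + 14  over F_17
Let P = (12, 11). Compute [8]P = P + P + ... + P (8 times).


k = 8 = 1000_2 (binary, LSB first: 0001)
Double-and-add from P = (12, 11):
  bit 0 = 0: acc unchanged = O
  bit 1 = 0: acc unchanged = O
  bit 2 = 0: acc unchanged = O
  bit 3 = 1: acc = O + (5, 3) = (5, 3)

8P = (5, 3)


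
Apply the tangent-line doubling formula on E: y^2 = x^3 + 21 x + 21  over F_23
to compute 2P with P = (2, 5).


Doubling: s = (3 x1^2 + a) / (2 y1)
s = (3*2^2 + 21) / (2*5) mod 23 = 1
x3 = s^2 - 2 x1 mod 23 = 1^2 - 2*2 = 20
y3 = s (x1 - x3) - y1 mod 23 = 1 * (2 - 20) - 5 = 0

2P = (20, 0)


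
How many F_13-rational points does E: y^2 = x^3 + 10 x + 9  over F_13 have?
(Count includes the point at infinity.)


For each x in F_13, count y with y^2 = x^3 + 10 x + 9 mod 13:
  x = 0: RHS = 9, y in [3, 10]  -> 2 point(s)
  x = 3: RHS = 1, y in [1, 12]  -> 2 point(s)
  x = 4: RHS = 9, y in [3, 10]  -> 2 point(s)
  x = 6: RHS = 12, y in [5, 8]  -> 2 point(s)
  x = 8: RHS = 3, y in [4, 9]  -> 2 point(s)
  x = 9: RHS = 9, y in [3, 10]  -> 2 point(s)
  x = 10: RHS = 4, y in [2, 11]  -> 2 point(s)
Affine points: 14. Add the point at infinity: total = 15.

#E(F_13) = 15


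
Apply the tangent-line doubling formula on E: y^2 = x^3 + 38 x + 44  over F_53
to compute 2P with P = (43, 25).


Doubling: s = (3 x1^2 + a) / (2 y1)
s = (3*43^2 + 38) / (2*25) mod 53 = 11
x3 = s^2 - 2 x1 mod 53 = 11^2 - 2*43 = 35
y3 = s (x1 - x3) - y1 mod 53 = 11 * (43 - 35) - 25 = 10

2P = (35, 10)


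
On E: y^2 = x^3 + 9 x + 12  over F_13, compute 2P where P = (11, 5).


k = 2 = 10_2 (binary, LSB first: 01)
Double-and-add from P = (11, 5):
  bit 0 = 0: acc unchanged = O
  bit 1 = 1: acc = O + (1, 3) = (1, 3)

2P = (1, 3)


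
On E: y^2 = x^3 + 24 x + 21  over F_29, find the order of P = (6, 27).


Compute successive multiples of P until we hit O:
  1P = (6, 27)
  2P = (4, 23)
  3P = (23, 26)
  4P = (28, 5)
  5P = (25, 21)
  6P = (3, 27)
  7P = (20, 2)
  8P = (9, 26)
  ... (continuing to 36P)
  36P = O

ord(P) = 36


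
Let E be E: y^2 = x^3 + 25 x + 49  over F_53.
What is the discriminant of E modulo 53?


4 a^3 + 27 b^2 = 4*25^3 + 27*49^2 = 62500 + 64827 = 127327
Delta = -16 * (127327) = -2037232
Delta mod 53 = 35

Delta = 35 (mod 53)


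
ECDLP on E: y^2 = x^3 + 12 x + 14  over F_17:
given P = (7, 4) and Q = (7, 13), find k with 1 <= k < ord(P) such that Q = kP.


Enumerate multiples of P until we hit Q = (7, 13):
  1P = (7, 4)
  2P = (11, 10)
  3P = (14, 11)
  4P = (14, 6)
  5P = (11, 7)
  6P = (7, 13)
Match found at i = 6.

k = 6
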